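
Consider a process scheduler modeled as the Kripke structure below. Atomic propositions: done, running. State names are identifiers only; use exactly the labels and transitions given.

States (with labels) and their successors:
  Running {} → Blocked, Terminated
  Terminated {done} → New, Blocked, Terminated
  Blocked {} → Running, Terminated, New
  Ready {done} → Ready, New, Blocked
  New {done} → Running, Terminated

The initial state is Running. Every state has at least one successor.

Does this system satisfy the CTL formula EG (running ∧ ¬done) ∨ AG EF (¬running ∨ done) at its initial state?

Satisfied

States satisfying running ∧ ¬done: ∅.
States satisfying EG (running ∧ ¬done): ∅.
States satisfying EF (¬running ∨ done): {Running, Terminated, Blocked, Ready, New}.
States satisfying AG EF (¬running ∨ done): {Running, Terminated, Blocked, Ready, New}.
States satisfying EG (running ∧ ¬done) ∨ AG EF (¬running ∨ done): {Running, Terminated, Blocked, Ready, New}.
Running ∈ Sat(EG (running ∧ ¬done) ∨ AG EF (¬running ∨ done)).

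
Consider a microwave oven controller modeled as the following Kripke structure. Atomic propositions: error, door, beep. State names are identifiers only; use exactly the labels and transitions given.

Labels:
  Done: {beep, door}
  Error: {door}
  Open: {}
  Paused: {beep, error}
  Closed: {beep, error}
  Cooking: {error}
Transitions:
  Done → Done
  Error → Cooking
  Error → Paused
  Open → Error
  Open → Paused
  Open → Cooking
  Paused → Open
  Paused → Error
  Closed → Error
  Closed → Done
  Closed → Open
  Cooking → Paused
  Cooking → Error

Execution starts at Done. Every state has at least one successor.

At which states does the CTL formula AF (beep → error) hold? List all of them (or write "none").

{Error, Open, Paused, Closed, Cooking}

States satisfying beep → error: {Error, Open, Paused, Closed, Cooking}.
States satisfying AF (beep → error): {Error, Open, Paused, Closed, Cooking}.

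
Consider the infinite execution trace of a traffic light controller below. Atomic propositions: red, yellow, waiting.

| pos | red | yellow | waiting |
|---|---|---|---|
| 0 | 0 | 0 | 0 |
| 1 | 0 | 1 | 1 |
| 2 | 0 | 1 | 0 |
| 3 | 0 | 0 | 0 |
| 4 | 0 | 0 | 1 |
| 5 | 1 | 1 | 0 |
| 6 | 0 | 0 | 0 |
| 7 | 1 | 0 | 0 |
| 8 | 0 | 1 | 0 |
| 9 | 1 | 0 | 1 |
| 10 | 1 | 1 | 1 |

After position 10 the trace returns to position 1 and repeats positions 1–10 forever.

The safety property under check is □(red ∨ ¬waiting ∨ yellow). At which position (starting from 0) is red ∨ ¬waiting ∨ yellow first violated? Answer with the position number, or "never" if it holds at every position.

Check red ∨ ¬waiting ∨ yellow at each position in order: 0 ✓, 1 ✓, 2 ✓, 3 ✓.
At position 4 the labels are {waiting}, so red ∨ ¬waiting ∨ yellow is false there. This is the first violation.

4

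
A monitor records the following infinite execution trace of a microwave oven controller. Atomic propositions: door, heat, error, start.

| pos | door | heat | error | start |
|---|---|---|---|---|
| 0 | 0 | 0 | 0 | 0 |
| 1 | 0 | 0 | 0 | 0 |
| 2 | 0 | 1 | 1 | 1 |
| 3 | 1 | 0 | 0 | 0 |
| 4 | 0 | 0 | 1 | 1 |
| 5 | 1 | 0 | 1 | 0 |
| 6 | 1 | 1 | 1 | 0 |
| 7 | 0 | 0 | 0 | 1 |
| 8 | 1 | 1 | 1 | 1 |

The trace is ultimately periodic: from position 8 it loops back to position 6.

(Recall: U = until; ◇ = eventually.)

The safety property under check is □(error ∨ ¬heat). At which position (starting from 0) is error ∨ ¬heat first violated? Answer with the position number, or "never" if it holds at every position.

error ∨ ¬heat holds at every position 0..8, and those are all the positions the trace ever visits, so the invariant □(error ∨ ¬heat) is never violated.

never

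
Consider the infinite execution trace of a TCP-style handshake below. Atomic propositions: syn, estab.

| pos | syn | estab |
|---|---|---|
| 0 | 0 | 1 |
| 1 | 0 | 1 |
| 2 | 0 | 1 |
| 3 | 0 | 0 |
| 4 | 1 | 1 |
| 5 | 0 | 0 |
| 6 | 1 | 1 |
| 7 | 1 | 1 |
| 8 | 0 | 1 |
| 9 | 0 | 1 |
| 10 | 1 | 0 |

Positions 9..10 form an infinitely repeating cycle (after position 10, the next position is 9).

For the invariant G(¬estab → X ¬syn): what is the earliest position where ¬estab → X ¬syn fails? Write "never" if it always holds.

Check ¬estab → X ¬syn at each position in order: 0 ✓, 1 ✓, 2 ✓.
At position 3 the labels are {} and the next position 4 has {estab, syn}, so ¬estab → X ¬syn is false there. This is the first violation.

3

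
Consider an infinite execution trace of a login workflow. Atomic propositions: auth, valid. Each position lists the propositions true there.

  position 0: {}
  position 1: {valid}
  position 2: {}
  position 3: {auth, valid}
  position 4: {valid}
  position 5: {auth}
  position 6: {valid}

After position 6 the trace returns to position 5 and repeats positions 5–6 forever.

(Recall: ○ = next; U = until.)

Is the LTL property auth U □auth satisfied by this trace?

Does not hold

Walking from position 0: at position 0, □auth has not yet held and auth fails, so auth U □auth is false.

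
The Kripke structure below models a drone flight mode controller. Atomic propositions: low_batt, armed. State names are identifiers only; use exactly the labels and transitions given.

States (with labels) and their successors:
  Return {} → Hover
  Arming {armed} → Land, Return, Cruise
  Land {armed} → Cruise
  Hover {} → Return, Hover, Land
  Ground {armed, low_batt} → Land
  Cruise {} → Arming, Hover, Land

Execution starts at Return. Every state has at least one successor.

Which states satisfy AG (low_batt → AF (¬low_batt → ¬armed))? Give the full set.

States satisfying low_batt → AF (¬low_batt → ¬armed): {Return, Arming, Land, Hover, Ground, Cruise}.
States satisfying AG (low_batt → AF (¬low_batt → ¬armed)): {Return, Arming, Land, Hover, Ground, Cruise}.

{Return, Arming, Land, Hover, Ground, Cruise}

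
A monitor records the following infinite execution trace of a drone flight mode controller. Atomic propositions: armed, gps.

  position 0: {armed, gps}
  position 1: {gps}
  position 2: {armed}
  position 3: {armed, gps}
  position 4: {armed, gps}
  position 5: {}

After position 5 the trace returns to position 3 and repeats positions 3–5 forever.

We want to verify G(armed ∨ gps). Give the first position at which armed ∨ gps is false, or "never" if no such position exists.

Check armed ∨ gps at each position in order: 0 ✓, 1 ✓, 2 ✓, 3 ✓, 4 ✓.
At position 5 the labels are {}, so armed ∨ gps is false there. This is the first violation.

5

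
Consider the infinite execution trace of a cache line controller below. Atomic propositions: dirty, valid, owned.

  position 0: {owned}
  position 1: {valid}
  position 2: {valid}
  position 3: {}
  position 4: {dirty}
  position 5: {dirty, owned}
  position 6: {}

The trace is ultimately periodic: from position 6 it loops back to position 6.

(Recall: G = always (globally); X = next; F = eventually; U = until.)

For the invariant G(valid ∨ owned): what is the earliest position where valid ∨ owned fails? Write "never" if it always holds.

3

Check valid ∨ owned at each position in order: 0 ✓, 1 ✓, 2 ✓.
At position 3 the labels are {}, so valid ∨ owned is false there. This is the first violation.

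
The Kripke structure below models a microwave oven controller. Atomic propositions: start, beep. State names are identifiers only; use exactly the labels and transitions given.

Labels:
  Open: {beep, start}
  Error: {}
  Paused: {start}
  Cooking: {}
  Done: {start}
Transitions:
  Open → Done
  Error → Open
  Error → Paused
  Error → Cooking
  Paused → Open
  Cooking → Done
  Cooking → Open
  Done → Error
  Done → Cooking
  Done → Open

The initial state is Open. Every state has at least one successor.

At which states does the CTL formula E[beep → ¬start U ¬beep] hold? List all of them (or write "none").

States satisfying beep → ¬start: {Error, Paused, Cooking, Done}.
States satisfying ¬beep: {Error, Paused, Cooking, Done}.
States satisfying E[beep → ¬start U ¬beep]: {Error, Paused, Cooking, Done}.

{Error, Paused, Cooking, Done}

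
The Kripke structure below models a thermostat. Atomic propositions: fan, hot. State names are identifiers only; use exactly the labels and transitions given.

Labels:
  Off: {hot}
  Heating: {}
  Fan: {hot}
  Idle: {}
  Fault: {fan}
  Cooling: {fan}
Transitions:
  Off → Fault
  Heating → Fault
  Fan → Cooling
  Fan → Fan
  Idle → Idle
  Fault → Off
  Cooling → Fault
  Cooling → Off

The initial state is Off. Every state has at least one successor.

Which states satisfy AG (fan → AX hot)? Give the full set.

States satisfying fan → AX hot: {Off, Heating, Fan, Idle, Fault}.
States satisfying AG (fan → AX hot): {Off, Heating, Idle, Fault}.

{Off, Heating, Idle, Fault}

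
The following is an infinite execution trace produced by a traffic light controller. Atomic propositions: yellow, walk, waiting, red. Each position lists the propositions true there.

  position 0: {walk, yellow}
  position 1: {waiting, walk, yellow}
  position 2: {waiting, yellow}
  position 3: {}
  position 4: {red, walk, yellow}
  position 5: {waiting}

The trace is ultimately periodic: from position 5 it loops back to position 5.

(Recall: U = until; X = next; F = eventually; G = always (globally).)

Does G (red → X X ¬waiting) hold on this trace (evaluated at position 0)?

red → X X ¬waiting must hold at every position from 0 onward. It fails at position 4, so G (red → X X ¬waiting) is false.
Positions where red holds: 4.
Check X X ¬waiting at each: 4→fails.

Violated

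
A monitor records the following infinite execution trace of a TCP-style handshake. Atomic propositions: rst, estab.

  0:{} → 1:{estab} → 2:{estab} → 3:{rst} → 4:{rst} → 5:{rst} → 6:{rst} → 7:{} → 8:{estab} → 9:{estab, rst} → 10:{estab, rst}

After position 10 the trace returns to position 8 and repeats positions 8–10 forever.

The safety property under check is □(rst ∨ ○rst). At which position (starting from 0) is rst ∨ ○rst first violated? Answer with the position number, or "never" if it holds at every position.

0

At position 0 the labels are {} and the next position 1 has {estab}, so rst ∨ ○rst is false there. This is the first violation.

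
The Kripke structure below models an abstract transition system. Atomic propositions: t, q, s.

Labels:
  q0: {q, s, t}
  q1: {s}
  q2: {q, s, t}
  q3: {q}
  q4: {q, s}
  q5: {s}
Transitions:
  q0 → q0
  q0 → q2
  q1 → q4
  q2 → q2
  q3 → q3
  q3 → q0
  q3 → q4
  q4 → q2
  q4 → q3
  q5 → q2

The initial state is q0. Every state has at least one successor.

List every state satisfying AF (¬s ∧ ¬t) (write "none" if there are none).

{q3}

States satisfying ¬s ∧ ¬t: {q3}.
States satisfying AF (¬s ∧ ¬t): {q3}.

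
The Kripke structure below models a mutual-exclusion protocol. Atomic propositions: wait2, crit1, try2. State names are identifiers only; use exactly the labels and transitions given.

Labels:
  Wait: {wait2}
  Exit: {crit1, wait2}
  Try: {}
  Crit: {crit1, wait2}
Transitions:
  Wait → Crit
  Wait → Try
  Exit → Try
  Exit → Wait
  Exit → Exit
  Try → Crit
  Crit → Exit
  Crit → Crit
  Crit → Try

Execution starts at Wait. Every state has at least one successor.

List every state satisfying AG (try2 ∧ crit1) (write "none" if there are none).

none

States satisfying try2 ∧ crit1: ∅.
States satisfying AG (try2 ∧ crit1): ∅.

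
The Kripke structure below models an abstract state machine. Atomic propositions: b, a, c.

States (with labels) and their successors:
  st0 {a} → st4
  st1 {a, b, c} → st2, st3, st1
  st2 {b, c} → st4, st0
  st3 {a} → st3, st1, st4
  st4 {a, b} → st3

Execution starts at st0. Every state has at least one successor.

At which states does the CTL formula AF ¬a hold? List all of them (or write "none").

States satisfying ¬a: {st2}.
States satisfying AF ¬a: {st2}.

{st2}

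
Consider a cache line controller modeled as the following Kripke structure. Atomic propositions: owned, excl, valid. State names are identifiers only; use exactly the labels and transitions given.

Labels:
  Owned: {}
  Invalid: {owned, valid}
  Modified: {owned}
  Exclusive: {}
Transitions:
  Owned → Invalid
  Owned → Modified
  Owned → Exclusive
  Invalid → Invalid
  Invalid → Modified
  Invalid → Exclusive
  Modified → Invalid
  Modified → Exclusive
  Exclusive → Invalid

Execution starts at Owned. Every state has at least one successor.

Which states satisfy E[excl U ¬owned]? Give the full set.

States satisfying excl: ∅.
States satisfying ¬owned: {Owned, Exclusive}.
States satisfying E[excl U ¬owned]: {Owned, Exclusive}.

{Owned, Exclusive}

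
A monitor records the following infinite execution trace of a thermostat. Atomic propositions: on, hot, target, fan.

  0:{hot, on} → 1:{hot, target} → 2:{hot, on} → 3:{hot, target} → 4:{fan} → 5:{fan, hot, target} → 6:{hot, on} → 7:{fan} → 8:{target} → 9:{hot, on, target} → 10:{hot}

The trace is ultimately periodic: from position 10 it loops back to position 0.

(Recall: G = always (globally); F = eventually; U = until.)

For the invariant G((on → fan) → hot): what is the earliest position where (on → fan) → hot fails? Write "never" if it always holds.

Check (on → fan) → hot at each position in order: 0 ✓, 1 ✓, 2 ✓, 3 ✓.
At position 4 the labels are {fan}, so (on → fan) → hot is false there. This is the first violation.

4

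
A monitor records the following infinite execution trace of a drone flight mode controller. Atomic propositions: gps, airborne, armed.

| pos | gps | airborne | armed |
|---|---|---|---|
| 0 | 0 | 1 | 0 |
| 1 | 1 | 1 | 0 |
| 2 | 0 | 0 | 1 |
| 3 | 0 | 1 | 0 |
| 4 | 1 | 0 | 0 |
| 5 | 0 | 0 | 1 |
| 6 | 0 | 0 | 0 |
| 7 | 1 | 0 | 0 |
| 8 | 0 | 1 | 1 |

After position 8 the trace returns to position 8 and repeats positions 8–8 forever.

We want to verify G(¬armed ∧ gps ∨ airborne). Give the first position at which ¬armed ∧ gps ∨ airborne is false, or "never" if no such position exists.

Check ¬armed ∧ gps ∨ airborne at each position in order: 0 ✓, 1 ✓.
At position 2 the labels are {armed}, so ¬armed ∧ gps ∨ airborne is false there. This is the first violation.

2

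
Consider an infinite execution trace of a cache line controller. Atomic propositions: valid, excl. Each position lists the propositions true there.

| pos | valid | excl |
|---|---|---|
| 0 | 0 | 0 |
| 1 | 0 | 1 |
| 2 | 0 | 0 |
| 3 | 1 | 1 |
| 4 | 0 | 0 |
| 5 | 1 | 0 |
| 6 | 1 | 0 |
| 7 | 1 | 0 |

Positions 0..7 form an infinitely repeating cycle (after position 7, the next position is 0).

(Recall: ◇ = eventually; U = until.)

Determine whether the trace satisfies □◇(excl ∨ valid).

◇(excl ∨ valid) holds at every position 0..7, and those are all positions ever visited, so □◇(excl ∨ valid) holds.

Satisfied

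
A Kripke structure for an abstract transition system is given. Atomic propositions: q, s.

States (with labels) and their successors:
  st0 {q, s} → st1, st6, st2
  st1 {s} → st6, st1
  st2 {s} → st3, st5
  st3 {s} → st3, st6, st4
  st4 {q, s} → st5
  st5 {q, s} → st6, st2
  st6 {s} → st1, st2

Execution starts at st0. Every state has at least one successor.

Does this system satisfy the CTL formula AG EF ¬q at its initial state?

Holds

States satisfying EF ¬q: {st0, st1, st2, st3, st4, st5, st6}.
States satisfying AG EF ¬q: {st0, st1, st2, st3, st4, st5, st6}.
Every state reachable from st0 satisfies EF ¬q.
st0 ∈ Sat(AG EF ¬q).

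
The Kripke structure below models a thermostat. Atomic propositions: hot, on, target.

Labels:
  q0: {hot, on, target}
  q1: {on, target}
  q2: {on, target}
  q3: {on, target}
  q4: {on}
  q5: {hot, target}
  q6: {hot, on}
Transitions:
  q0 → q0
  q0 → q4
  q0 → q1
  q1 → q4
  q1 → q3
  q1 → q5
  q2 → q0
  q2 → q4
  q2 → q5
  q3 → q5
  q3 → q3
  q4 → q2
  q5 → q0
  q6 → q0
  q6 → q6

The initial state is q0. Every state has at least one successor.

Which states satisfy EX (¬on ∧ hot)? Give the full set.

States satisfying ¬on ∧ hot: {q5}.
States satisfying EX (¬on ∧ hot): {q1, q2, q3}.

{q1, q2, q3}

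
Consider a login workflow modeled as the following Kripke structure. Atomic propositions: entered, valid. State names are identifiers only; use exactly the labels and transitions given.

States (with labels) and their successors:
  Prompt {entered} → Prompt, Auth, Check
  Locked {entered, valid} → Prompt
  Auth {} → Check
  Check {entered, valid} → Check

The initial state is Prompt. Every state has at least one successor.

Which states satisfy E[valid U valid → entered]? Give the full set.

States satisfying valid: {Locked, Check}.
States satisfying valid → entered: {Prompt, Locked, Auth, Check}.
States satisfying E[valid U valid → entered]: {Prompt, Locked, Auth, Check}.

{Prompt, Locked, Auth, Check}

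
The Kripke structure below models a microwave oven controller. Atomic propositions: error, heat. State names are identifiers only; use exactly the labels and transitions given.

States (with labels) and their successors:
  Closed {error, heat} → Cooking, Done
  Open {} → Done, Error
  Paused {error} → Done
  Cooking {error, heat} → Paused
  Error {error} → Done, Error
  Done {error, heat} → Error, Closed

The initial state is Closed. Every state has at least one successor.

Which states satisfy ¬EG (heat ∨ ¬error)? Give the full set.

States satisfying heat ∨ ¬error: {Closed, Open, Cooking, Done}.
States satisfying EG (heat ∨ ¬error): {Closed, Open, Done}.
States satisfying ¬EG (heat ∨ ¬error): {Paused, Cooking, Error}.

{Paused, Cooking, Error}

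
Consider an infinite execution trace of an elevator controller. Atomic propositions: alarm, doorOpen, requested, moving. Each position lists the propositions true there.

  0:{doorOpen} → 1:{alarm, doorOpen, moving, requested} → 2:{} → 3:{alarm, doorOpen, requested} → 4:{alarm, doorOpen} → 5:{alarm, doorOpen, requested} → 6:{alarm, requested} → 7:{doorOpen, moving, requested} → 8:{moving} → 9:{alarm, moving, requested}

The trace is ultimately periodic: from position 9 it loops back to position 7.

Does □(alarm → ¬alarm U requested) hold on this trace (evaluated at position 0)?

Does not hold

alarm → ¬alarm U requested must hold at every position from 0 onward. It fails at position 4, so □(alarm → ¬alarm U requested) is false.
Positions where alarm holds: 1, 3, 4, 5, 6, 9.
Check ¬alarm U requested at each: 1→ok, 3→ok, 4→fails, 5→ok, 6→ok, 9→ok.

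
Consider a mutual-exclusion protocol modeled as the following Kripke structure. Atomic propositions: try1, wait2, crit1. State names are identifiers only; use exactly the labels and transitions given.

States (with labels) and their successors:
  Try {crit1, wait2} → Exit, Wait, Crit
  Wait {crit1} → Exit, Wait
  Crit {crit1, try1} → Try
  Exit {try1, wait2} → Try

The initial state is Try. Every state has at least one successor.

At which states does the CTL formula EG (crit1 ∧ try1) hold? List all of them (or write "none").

States satisfying crit1 ∧ try1: {Crit}.
States satisfying EG (crit1 ∧ try1): ∅.

none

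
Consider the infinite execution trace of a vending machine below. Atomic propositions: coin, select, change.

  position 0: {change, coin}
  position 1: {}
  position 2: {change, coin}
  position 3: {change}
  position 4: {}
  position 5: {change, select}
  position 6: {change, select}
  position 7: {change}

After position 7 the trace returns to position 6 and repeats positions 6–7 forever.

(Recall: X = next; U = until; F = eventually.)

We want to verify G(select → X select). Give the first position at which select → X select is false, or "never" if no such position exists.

Check select → X select at each position in order: 0 ✓, 1 ✓, 2 ✓, 3 ✓, 4 ✓, 5 ✓.
At position 6 the labels are {change, select} and the next position 7 has {change}, so select → X select is false there. This is the first violation.

6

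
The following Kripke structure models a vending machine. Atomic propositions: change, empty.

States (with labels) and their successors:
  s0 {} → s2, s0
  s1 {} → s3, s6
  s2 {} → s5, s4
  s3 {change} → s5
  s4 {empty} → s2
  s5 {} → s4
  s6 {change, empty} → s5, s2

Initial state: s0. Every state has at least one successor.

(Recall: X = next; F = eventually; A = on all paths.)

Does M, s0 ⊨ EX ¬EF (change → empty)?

States satisfying ¬EF (change → empty): ∅.
States satisfying EX ¬EF (change → empty): ∅.
No suitable path/successor from s0 witnesses the formula.
s0 ∉ Sat(EX ¬EF (change → empty)).

No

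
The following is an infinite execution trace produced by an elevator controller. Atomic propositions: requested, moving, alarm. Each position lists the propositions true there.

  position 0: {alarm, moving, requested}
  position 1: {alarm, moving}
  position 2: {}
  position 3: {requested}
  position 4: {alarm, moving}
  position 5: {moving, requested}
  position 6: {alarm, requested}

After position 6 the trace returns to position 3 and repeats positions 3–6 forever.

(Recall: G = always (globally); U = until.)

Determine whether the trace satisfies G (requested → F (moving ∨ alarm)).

requested → F (moving ∨ alarm) holds at every position 0..6, and those are all positions ever visited, so G (requested → F (moving ∨ alarm)) holds.
Positions where requested holds: 0, 3, 5, 6.
Check F (moving ∨ alarm) at each: 0→ok, 3→ok, 5→ok, 6→ok.

Satisfied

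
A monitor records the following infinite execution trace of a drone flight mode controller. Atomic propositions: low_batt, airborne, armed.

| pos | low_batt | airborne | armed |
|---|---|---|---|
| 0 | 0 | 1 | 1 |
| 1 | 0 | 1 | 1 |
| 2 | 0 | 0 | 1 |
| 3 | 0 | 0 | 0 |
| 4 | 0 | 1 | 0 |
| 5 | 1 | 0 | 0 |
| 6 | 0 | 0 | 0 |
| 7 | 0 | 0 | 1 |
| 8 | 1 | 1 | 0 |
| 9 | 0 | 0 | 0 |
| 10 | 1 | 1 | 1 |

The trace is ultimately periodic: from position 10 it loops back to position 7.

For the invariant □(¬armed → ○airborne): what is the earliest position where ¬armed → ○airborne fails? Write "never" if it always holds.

4

Check ¬armed → ○airborne at each position in order: 0 ✓, 1 ✓, 2 ✓, 3 ✓.
At position 4 the labels are {airborne} and the next position 5 has {low_batt}, so ¬armed → ○airborne is false there. This is the first violation.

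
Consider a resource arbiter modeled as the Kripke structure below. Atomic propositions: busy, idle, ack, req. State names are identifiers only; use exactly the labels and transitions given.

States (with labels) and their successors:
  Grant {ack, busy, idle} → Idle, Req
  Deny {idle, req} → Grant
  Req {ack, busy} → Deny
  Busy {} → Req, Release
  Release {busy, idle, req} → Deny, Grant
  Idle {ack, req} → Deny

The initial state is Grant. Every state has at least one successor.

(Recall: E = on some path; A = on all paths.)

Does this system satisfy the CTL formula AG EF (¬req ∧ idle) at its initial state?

States satisfying EF (¬req ∧ idle): {Grant, Deny, Req, Busy, Release, Idle}.
States satisfying AG EF (¬req ∧ idle): {Grant, Deny, Req, Busy, Release, Idle}.
Every state reachable from Grant satisfies EF (¬req ∧ idle).
Grant ∈ Sat(AG EF (¬req ∧ idle)).

Holds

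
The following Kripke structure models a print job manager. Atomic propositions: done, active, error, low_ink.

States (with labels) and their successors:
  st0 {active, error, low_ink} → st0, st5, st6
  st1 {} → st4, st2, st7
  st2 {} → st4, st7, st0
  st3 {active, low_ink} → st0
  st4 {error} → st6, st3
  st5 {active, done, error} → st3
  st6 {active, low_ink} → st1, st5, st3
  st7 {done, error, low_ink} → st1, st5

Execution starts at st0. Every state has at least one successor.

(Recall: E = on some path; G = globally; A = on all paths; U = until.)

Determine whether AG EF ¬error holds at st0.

States satisfying EF ¬error: {st0, st1, st2, st3, st4, st5, st6, st7}.
States satisfying AG EF ¬error: {st0, st1, st2, st3, st4, st5, st6, st7}.
Every state reachable from st0 satisfies EF ¬error.
st0 ∈ Sat(AG EF ¬error).

Holds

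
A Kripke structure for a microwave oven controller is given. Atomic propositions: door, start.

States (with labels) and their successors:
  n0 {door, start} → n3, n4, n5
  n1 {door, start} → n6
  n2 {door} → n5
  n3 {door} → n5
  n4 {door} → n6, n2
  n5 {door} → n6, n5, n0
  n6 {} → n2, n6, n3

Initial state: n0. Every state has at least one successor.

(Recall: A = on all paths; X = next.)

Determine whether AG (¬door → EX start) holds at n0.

States satisfying ¬door → EX start: {n0, n1, n2, n3, n4, n5}.
States satisfying AG (¬door → EX start): ∅.
n6 is reachable from n0 and violates ¬door → EX start, so AG fails at n0.
n0 ∉ Sat(AG (¬door → EX start)).

Does not hold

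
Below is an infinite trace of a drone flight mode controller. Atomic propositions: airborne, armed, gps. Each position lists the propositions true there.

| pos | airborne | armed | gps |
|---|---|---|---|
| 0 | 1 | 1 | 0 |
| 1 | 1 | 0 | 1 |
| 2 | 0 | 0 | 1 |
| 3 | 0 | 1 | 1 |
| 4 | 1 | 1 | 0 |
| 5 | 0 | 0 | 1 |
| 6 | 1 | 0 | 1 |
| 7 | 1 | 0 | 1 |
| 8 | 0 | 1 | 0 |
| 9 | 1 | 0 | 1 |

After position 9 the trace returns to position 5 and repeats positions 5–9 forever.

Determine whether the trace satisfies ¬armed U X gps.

Walking from position 0: X gps first holds at position 0, and ¬armed holds at every earlier position along the way, so ¬armed U X gps holds.

Yes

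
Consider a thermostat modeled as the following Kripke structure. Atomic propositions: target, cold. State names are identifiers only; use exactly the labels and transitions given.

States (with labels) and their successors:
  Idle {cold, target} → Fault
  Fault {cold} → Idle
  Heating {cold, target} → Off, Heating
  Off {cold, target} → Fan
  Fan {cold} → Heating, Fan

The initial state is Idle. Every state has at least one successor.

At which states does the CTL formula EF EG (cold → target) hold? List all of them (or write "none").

{Heating, Off, Fan}

States satisfying EG (cold → target): {Heating}.
States satisfying EF EG (cold → target): {Heating, Off, Fan}.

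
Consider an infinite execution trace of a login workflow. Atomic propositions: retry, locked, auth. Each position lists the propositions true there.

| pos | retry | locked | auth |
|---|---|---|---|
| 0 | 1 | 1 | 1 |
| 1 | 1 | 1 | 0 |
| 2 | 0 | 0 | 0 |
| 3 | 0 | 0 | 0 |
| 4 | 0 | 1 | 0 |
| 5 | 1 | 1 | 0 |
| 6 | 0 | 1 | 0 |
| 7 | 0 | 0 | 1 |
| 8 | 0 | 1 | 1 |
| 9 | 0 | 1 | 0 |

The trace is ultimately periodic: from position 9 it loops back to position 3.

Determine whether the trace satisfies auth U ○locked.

Holds

Walking from position 0: ○locked first holds at position 0, and auth holds at every earlier position along the way, so auth U ○locked holds.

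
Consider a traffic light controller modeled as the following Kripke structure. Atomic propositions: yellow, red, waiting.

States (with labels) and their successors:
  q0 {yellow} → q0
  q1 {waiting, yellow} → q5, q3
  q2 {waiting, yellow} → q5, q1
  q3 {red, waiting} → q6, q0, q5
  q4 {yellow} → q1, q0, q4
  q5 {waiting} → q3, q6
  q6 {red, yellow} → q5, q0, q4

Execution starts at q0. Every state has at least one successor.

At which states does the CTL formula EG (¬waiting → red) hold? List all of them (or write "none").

States satisfying ¬waiting → red: {q1, q2, q3, q5, q6}.
States satisfying EG (¬waiting → red): {q1, q2, q3, q5, q6}.

{q1, q2, q3, q5, q6}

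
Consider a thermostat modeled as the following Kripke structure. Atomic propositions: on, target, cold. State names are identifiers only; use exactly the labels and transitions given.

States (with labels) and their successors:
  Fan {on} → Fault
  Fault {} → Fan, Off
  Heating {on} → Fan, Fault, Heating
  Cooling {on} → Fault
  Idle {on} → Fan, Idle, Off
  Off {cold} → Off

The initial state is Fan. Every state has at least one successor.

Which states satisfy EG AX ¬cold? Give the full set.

{Heating}

States satisfying AX ¬cold: {Fan, Heating, Cooling}.
States satisfying EG AX ¬cold: {Heating}.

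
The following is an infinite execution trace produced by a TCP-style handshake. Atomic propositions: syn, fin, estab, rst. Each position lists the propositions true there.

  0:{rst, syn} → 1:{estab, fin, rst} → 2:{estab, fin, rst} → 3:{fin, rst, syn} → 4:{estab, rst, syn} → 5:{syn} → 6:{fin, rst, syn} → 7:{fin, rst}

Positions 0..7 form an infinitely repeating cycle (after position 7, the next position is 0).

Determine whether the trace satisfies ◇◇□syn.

Does not hold

◇□syn is false at every position 0..7, so it never becomes true and ◇◇□syn fails.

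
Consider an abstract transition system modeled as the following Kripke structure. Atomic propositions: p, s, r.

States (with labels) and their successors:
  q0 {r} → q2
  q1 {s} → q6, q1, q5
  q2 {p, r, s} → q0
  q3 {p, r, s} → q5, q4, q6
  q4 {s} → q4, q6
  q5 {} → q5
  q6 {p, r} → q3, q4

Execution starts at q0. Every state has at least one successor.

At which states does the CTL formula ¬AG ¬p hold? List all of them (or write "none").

States satisfying ¬p: {q0, q1, q4, q5}.
States satisfying AG ¬p: {q5}.
States satisfying ¬AG ¬p: {q0, q1, q2, q3, q4, q6}.

{q0, q1, q2, q3, q4, q6}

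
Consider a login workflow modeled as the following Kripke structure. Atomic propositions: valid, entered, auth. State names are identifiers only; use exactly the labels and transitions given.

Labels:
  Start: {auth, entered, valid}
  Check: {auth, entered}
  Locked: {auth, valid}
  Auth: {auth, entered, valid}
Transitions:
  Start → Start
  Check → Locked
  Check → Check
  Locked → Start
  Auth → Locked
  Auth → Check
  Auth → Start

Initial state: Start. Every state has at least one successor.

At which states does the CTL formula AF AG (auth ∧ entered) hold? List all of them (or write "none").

States satisfying AG (auth ∧ entered): {Start}.
States satisfying AF AG (auth ∧ entered): {Start, Locked}.

{Start, Locked}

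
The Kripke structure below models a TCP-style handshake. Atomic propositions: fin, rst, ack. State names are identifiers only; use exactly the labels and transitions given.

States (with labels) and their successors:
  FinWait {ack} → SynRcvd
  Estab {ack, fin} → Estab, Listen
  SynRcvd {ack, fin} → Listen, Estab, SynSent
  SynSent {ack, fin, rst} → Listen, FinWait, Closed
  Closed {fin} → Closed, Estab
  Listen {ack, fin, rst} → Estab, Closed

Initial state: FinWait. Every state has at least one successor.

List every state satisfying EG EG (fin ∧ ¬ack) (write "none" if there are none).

{Closed}

States satisfying EG (fin ∧ ¬ack): {Closed}.
States satisfying EG EG (fin ∧ ¬ack): {Closed}.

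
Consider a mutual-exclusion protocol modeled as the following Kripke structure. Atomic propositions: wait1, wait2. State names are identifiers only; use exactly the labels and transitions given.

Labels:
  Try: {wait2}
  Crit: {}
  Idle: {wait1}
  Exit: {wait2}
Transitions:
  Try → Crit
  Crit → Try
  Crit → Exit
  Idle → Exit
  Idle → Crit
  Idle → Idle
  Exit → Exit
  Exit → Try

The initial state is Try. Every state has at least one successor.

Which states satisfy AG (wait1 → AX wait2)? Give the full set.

{Try, Crit, Exit}

States satisfying wait1 → AX wait2: {Try, Crit, Exit}.
States satisfying AG (wait1 → AX wait2): {Try, Crit, Exit}.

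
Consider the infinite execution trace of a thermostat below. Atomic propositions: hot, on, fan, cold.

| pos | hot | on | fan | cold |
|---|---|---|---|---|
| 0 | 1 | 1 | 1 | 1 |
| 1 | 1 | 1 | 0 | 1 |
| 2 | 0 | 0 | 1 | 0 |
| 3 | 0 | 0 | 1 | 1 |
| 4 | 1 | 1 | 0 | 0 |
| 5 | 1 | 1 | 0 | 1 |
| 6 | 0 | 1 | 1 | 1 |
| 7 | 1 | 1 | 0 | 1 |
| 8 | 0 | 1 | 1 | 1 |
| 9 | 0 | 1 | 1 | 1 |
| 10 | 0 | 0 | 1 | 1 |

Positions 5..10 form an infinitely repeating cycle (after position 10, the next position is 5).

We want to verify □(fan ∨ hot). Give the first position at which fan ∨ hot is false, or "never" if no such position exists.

fan ∨ hot holds at every position 0..10, and those are all the positions the trace ever visits, so the invariant □(fan ∨ hot) is never violated.

never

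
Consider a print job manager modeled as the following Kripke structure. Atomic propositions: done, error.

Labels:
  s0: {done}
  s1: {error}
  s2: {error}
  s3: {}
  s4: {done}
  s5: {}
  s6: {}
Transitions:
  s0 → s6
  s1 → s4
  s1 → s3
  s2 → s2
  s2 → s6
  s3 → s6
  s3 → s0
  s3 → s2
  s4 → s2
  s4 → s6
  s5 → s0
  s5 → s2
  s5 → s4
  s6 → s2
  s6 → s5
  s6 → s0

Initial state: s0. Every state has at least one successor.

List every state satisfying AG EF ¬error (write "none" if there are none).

{s0, s1, s2, s3, s4, s5, s6}

States satisfying EF ¬error: {s0, s1, s2, s3, s4, s5, s6}.
States satisfying AG EF ¬error: {s0, s1, s2, s3, s4, s5, s6}.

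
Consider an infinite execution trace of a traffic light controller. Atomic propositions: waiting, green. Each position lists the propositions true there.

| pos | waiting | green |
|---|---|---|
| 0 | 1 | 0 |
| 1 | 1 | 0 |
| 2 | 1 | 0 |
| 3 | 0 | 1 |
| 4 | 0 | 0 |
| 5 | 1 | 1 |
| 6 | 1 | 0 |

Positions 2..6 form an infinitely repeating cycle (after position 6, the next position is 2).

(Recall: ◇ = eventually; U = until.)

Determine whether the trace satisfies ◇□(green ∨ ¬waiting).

Does not hold

□(green ∨ ¬waiting) is false at every position 0..6, so it never becomes true and ◇□(green ∨ ¬waiting) fails.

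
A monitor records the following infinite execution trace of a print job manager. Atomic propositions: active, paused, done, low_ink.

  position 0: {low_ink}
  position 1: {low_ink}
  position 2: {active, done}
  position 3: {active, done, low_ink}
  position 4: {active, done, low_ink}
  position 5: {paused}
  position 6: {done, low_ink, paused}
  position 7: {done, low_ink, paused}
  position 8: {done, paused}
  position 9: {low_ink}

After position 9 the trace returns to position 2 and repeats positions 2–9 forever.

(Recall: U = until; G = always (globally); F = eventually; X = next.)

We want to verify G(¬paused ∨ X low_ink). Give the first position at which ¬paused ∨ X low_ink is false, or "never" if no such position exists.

7

Check ¬paused ∨ X low_ink at each position in order: 0 ✓, 1 ✓, 2 ✓, 3 ✓, 4 ✓, 5 ✓, 6 ✓.
At position 7 the labels are {done, low_ink, paused} and the next position 8 has {done, paused}, so ¬paused ∨ X low_ink is false there. This is the first violation.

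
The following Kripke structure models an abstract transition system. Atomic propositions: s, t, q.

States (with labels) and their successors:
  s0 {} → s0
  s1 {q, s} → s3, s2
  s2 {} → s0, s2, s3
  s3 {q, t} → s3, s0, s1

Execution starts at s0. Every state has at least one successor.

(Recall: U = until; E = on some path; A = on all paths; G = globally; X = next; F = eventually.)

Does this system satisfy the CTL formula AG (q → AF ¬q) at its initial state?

Satisfied

States satisfying q → AF ¬q: {s0, s2}.
States satisfying AG (q → AF ¬q): {s0}.
Every state reachable from s0 satisfies q → AF ¬q.
s0 ∈ Sat(AG (q → AF ¬q)).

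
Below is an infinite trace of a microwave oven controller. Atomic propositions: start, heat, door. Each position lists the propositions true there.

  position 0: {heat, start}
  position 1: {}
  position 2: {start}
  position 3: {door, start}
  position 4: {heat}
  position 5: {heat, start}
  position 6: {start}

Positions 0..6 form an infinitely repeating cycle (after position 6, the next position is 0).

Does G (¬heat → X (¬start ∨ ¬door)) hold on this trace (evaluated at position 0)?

¬heat → X (¬start ∨ ¬door) must hold at every position from 0 onward. It fails at position 2, so G (¬heat → X (¬start ∨ ¬door)) is false.
Positions where ¬heat holds: 1, 2, 3, 6.
Check X (¬start ∨ ¬door) at each: 1→ok, 2→fails, 3→ok, 6→ok.

Does not hold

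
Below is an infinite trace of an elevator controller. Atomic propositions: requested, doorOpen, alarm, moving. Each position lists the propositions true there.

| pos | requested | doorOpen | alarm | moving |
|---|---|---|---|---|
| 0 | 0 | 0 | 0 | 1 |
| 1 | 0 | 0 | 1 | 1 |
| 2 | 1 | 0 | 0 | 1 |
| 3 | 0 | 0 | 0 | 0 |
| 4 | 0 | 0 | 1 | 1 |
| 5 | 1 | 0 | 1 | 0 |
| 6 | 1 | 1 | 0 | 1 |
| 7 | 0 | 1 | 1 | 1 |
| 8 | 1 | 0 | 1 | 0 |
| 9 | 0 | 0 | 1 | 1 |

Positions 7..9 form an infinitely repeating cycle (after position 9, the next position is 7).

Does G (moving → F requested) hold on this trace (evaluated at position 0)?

moving → F requested holds at every position 0..9, and those are all positions ever visited, so G (moving → F requested) holds.
Positions where moving holds: 0, 1, 2, 4, 6, 7, 9.
Check F requested at each: 0→ok, 1→ok, 2→ok, 4→ok, 6→ok, 7→ok, 9→ok.

Holds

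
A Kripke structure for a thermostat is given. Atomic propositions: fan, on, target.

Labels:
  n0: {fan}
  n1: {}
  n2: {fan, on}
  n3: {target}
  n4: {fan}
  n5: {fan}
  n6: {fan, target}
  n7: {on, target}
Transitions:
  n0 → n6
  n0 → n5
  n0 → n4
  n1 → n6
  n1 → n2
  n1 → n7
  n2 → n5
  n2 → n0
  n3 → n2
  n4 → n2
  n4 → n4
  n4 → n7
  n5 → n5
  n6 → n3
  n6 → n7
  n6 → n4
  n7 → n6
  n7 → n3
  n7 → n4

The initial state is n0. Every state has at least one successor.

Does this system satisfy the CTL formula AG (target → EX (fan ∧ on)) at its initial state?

States satisfying target → EX (fan ∧ on): {n0, n1, n2, n3, n4, n5}.
States satisfying AG (target → EX (fan ∧ on)): {n5}.
n6 is reachable from n0 and violates target → EX (fan ∧ on), so AG fails at n0.
n0 ∉ Sat(AG (target → EX (fan ∧ on))).

Does not hold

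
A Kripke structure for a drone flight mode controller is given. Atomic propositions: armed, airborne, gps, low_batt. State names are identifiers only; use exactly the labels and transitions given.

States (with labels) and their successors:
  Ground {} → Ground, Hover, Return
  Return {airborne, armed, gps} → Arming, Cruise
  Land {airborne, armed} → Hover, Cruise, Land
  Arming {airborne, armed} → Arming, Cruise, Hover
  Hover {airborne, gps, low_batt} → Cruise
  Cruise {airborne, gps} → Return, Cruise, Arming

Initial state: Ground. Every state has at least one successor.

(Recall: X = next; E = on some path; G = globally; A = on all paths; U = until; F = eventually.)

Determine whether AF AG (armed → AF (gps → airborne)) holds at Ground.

Holds

States satisfying AG (armed → AF (gps → airborne)): {Ground, Return, Land, Arming, Hover, Cruise}.
States satisfying AF AG (armed → AF (gps → airborne)): {Ground, Return, Land, Arming, Hover, Cruise}.
Ground ∈ Sat(AF AG (armed → AF (gps → airborne))).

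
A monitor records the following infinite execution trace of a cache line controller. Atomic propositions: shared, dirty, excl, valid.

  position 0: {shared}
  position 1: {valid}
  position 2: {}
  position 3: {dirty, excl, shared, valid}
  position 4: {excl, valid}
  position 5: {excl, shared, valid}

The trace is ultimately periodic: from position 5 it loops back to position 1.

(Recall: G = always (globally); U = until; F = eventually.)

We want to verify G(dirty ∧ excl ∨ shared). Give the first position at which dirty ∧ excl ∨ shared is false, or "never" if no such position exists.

Check dirty ∧ excl ∨ shared at each position in order: 0 ✓.
At position 1 the labels are {valid}, so dirty ∧ excl ∨ shared is false there. This is the first violation.

1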